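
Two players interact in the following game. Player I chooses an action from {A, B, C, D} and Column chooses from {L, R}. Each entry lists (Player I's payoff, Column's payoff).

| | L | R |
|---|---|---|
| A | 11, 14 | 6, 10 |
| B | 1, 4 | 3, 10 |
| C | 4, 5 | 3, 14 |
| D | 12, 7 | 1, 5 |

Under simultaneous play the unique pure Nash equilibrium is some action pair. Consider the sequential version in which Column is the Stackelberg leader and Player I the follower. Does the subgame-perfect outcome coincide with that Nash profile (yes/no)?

Solve by backward induction (Column leads).
- L: Player I compares 11, 1, 4, 12 and picks D; Column would get 7.
- R: Player I compares 6, 3, 3, 1 and picks A; Column would get 10.
Among 7, 10, the best is 10 at R. Subgame-perfect outcome: (A, R) with payoffs (6, 10).
Now find the simultaneous Nash equilibrium.
Player I's best replies: L→D; R→A.
Column's best replies: A→L; B→R; C→R; D→L.
Only (D, L) has each player best-responding; Nash payoffs (12, 7).
Sequential outcome (A, R) differs from the Nash profile (D, L).

no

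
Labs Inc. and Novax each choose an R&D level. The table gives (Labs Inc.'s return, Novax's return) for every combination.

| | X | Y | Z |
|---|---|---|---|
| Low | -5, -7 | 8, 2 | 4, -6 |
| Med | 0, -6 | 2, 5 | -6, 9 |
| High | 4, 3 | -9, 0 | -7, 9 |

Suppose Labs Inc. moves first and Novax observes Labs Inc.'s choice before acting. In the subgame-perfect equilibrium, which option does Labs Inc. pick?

Backward induction with Labs Inc. moving first.
- Low: Novax compares -7, 2, -6 and picks Y; Labs Inc. would get 8.
- Med: Novax compares -6, 5, 9 and picks Z; Labs Inc. would get -6.
- High: Novax compares 3, 0, 9 and picks Z; Labs Inc. would get -7.
Maximizing over 8, -6, -7, Labs Inc. chooses Low. Subgame-perfect outcome: (Low, Y) with payoffs (8, 2).

Low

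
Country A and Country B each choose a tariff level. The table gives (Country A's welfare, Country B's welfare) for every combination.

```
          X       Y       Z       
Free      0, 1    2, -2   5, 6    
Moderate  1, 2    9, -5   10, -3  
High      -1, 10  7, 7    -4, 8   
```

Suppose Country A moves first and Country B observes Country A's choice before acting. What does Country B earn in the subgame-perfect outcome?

Backward induction with Country A moving first.
- Free: Country B compares 1, -2, 6 and picks Z; Country A would get 5.
- Moderate: Country B compares 2, -5, -3 and picks X; Country A would get 1.
- High: Country B compares 10, 7, 8 and picks X; Country A would get -1.
Maximizing over 5, 1, -1, Country A chooses Free. Subgame-perfect outcome: (Free, Z) with payoffs (5, 6).

6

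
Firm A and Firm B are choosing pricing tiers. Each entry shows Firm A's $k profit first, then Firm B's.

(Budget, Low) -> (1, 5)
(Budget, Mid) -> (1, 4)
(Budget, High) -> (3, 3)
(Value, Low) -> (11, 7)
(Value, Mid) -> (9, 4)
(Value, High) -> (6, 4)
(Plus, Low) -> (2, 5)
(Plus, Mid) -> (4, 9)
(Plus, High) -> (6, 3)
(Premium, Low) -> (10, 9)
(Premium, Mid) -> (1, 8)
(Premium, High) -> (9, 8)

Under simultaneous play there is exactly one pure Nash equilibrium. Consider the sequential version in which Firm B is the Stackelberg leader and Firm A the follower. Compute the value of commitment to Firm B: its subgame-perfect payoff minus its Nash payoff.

Firm A best-responds to each possible Firm B move:
- Low → Firm A plays Value (best of 1, 11, 2, 10); Firm B gets 7.
- Mid → Firm A plays Value (best of 1, 9, 4, 1); Firm B gets 4.
- High → Firm A plays Premium (best of 3, 6, 6, 9); Firm B gets 8.
Among 7, 4, 8, the best is 8 at High. Subgame-perfect outcome: (Premium, High) with payoffs (9, 8).
Under simultaneous play:
Firm A's best replies: Low→Value; Mid→Value; High→Premium.
Firm B's best replies: Budget→Low; Value→Low; Plus→Mid; Premium→Low.
Only (Value, Low) has each player best-responding; Nash payoffs (11, 7).
Firm B's commitment gain: 8 − 7 = 1.

1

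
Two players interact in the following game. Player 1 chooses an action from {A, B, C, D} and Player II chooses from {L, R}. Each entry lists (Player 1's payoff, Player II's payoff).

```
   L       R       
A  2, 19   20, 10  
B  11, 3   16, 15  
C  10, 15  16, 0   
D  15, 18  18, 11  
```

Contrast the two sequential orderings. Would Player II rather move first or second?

first

If Player 1 leads: Player II's best replies are A→L, B→R, C→L, D→L; Player 1's induced payoffs 2, 16, 10, 15; outcome (B, R), payoffs (16, 15).
If Player II leads: Player 1's best replies are L→D, R→A; Player II's induced payoffs 18, 10; outcome (D, L), payoffs (15, 18).
Player II gets 18 moving first and 15 moving second, so Player II prefers to move first.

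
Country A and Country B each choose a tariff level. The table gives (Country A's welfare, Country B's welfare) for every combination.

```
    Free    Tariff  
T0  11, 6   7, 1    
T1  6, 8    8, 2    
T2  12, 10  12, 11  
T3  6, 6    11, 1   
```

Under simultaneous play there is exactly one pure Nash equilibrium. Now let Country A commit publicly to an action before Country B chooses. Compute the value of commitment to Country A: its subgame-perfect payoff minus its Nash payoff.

Country B best-responds to each possible Country A move:
- T0: BR = Free, leader payoff 11.
- T1: BR = Free, leader payoff 6.
- T2: BR = Tariff, leader payoff 12.
- T3: BR = Free, leader payoff 6.
Country A's induced payoffs are 11, 6, 12, 6, so Country A commits to T2. Subgame-perfect outcome: (T2, Tariff) with payoffs (12, 11).
For the simultaneous game, intersect best replies.
Country A's best replies: Free→T2; Tariff→T2.
Country B's best replies: T0→Free; T1→Free; T2→Tariff; T3→Free.
The unique mutual best reply is (T2, Tariff), giving (12, 11).
Country A's commitment gain: 12 − 12 = 0.

0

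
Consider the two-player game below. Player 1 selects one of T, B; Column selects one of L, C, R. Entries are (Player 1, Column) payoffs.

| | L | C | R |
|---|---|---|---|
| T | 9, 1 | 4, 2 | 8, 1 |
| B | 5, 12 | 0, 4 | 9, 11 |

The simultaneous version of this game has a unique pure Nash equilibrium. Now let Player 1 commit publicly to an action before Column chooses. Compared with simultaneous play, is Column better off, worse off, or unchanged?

Backward induction with Player 1 moving first.
- T: Column compares 1, 2, 1 and picks C; Player 1 would get 4.
- B: Column compares 12, 4, 11 and picks L; Player 1 would get 5.
Among 4, 5, the best is 5 at B. Subgame-perfect outcome: (B, L) with payoffs (5, 12).
Now find the simultaneous Nash equilibrium.
Player 1's best replies: L→T; C→T; R→B.
Column's best replies: T→C; B→L.
Only (T, C) has each player best-responding; Nash payoffs (4, 2).
Column earns 12 sequentially versus 2 at the Nash outcome: better off.

better off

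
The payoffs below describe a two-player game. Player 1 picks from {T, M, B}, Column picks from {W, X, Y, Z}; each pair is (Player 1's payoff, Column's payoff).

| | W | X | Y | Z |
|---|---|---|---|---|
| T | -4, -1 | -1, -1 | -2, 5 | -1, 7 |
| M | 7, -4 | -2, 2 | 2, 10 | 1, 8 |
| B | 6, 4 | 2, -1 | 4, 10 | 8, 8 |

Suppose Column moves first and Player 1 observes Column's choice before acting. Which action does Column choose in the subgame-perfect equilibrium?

Y

Solve by backward induction (Column leads).
- W → Player 1 plays M (best of -4, 7, 6); Column gets -4.
- X → Player 1 plays B (best of -1, -2, 2); Column gets -1.
- Y → Player 1 plays B (best of -2, 2, 4); Column gets 10.
- Z → Player 1 plays B (best of -1, 1, 8); Column gets 8.
Among -4, -1, 10, 8, the best is 10 at Y. Subgame-perfect outcome: (B, Y) with payoffs (4, 10).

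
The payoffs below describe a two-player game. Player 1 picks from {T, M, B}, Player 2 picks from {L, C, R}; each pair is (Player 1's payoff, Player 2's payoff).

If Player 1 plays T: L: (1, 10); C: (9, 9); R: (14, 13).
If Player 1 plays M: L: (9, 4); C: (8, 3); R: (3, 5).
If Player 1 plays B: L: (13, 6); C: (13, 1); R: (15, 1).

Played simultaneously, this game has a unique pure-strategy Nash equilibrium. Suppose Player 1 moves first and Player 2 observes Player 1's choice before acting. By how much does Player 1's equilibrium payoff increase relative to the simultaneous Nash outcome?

1

Backward induction with Player 1 moving first.
- T → Player 2 plays R (best of 10, 9, 13); Player 1 gets 14.
- M → Player 2 plays R (best of 4, 3, 5); Player 1 gets 3.
- B → Player 2 plays L (best of 6, 1, 1); Player 1 gets 13.
Maximizing over 14, 3, 13, Player 1 chooses T. Subgame-perfect outcome: (T, R) with payoffs (14, 13).
Under simultaneous play:
Player 1's best replies: L→B; C→B; R→B.
Player 2's best replies: T→R; M→R; B→L.
The unique mutual best reply is (B, L), giving (13, 6).
Player 1's commitment gain: 14 − 13 = 1.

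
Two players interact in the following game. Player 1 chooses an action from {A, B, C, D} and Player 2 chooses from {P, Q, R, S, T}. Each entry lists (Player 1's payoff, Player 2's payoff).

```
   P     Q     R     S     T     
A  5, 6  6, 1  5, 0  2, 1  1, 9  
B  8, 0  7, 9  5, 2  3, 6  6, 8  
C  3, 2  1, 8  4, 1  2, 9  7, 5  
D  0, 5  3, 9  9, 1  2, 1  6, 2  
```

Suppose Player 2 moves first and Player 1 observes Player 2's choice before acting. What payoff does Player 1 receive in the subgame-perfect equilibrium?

7

Work backward from Player 1's decision.
- P: Player 1 compares 5, 8, 3, 0 and picks B; Player 2 would get 0.
- Q: Player 1 compares 6, 7, 1, 3 and picks B; Player 2 would get 9.
- R: Player 1 compares 5, 5, 4, 9 and picks D; Player 2 would get 1.
- S: Player 1 compares 2, 3, 2, 2 and picks B; Player 2 would get 6.
- T: Player 1 compares 1, 6, 7, 6 and picks C; Player 2 would get 5.
Player 2's induced payoffs are 0, 9, 1, 6, 5, so Player 2 commits to Q. Subgame-perfect outcome: (B, Q) with payoffs (7, 9).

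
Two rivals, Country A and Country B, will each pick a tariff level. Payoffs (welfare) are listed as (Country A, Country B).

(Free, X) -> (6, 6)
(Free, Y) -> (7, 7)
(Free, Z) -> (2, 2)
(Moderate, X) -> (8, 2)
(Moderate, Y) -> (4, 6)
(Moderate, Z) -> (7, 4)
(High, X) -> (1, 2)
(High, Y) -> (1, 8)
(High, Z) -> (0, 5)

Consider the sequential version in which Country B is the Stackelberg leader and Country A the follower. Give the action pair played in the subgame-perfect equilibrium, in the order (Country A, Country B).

Work backward from Country A's decision.
- X → Country A plays Moderate (best of 6, 8, 1); Country B gets 2.
- Y → Country A plays Free (best of 7, 4, 1); Country B gets 7.
- Z → Country A plays Moderate (best of 2, 7, 0); Country B gets 4.
Among 2, 7, 4, the best is 7 at Y. Subgame-perfect outcome: (Free, Y) with payoffs (7, 7).

(Free, Y)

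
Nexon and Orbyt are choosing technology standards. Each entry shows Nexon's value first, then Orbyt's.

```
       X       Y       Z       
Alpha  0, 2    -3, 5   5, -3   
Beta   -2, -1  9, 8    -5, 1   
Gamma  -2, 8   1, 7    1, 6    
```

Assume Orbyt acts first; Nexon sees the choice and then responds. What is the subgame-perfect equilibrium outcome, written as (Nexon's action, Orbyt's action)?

(Beta, Y)

Solve by backward induction (Orbyt leads).
- X: Nexon compares 0, -2, -2 and picks Alpha; Orbyt would get 2.
- Y: Nexon compares -3, 9, 1 and picks Beta; Orbyt would get 8.
- Z: Nexon compares 5, -5, 1 and picks Alpha; Orbyt would get -3.
Maximizing over 2, 8, -3, Orbyt chooses Y. Subgame-perfect outcome: (Beta, Y) with payoffs (9, 8).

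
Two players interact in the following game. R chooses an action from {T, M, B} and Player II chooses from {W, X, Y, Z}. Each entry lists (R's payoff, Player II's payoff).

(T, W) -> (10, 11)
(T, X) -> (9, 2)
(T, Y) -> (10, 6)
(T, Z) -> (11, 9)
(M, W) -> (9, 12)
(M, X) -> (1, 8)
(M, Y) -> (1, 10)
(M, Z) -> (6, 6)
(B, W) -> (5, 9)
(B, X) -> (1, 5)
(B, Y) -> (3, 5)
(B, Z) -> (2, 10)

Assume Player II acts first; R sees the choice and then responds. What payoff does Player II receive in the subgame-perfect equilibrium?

R best-responds to each possible Player II move:
- W: R compares 10, 9, 5 and picks T; Player II would get 11.
- X: R compares 9, 1, 1 and picks T; Player II would get 2.
- Y: R compares 10, 1, 3 and picks T; Player II would get 6.
- Z: R compares 11, 6, 2 and picks T; Player II would get 9.
Player II's induced payoffs are 11, 2, 6, 9, so Player II commits to W. Subgame-perfect outcome: (T, W) with payoffs (10, 11).

11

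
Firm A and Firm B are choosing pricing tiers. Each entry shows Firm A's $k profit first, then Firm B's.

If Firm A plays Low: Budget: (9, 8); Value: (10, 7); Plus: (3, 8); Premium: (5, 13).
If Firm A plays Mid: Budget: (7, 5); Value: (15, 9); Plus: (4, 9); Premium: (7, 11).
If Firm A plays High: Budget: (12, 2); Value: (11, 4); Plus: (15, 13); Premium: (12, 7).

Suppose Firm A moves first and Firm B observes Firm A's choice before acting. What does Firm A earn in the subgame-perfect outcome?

15

Backward induction with Firm A moving first.
- Low: BR = Premium, leader payoff 5.
- Mid: BR = Premium, leader payoff 7.
- High: BR = Plus, leader payoff 15.
Among 5, 7, 15, the best is 15 at High. Subgame-perfect outcome: (High, Plus) with payoffs (15, 13).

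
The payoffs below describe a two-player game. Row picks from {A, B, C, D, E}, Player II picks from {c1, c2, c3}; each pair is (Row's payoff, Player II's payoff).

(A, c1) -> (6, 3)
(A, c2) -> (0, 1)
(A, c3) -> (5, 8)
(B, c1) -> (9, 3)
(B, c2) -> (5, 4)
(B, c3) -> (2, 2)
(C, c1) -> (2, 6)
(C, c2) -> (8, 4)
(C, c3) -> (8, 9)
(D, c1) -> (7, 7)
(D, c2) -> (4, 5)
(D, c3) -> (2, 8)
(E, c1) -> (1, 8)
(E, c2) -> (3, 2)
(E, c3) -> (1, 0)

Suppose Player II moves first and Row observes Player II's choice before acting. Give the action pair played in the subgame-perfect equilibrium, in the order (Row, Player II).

(C, c3)

Row best-responds to each possible Player II move:
- c1: BR = B, leader payoff 3.
- c2: BR = C, leader payoff 4.
- c3: BR = C, leader payoff 9.
Maximizing over 3, 4, 9, Player II chooses c3. Subgame-perfect outcome: (C, c3) with payoffs (8, 9).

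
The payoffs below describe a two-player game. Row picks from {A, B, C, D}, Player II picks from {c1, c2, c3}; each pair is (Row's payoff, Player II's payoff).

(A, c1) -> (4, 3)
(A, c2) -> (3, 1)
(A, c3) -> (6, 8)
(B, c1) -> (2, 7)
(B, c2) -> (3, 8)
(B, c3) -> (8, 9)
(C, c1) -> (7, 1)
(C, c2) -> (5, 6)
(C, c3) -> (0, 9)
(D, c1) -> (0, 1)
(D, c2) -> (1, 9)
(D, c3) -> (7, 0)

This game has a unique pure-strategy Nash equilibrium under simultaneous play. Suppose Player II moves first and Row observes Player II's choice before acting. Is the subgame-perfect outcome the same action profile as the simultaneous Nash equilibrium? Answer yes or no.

Backward induction with Player II moving first.
- c1: BR = C, leader payoff 1.
- c2: BR = C, leader payoff 6.
- c3: BR = B, leader payoff 9.
Among 1, 6, 9, the best is 9 at c3. Subgame-perfect outcome: (B, c3) with payoffs (8, 9).
Now find the simultaneous Nash equilibrium.
Row's best replies: c1→C; c2→C; c3→B.
Player II's best replies: A→c3; B→c3; C→c3; D→c2.
Only (B, c3) has each player best-responding; Nash payoffs (8, 9).
Sequential outcome (B, c3) coincides with the Nash profile (B, c3).

yes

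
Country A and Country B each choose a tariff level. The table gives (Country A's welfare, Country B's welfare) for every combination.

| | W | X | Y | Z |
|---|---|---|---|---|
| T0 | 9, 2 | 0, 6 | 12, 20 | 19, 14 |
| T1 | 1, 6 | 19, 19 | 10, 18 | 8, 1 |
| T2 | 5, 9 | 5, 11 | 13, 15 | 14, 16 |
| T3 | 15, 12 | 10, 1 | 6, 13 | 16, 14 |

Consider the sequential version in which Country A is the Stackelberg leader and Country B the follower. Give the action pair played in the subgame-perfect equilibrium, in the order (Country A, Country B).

(T1, X)

Solve by backward induction (Country A leads).
- T0: BR = Y, leader payoff 12.
- T1: BR = X, leader payoff 19.
- T2: BR = Z, leader payoff 14.
- T3: BR = Z, leader payoff 16.
Maximizing over 12, 19, 14, 16, Country A chooses T1. Subgame-perfect outcome: (T1, X) with payoffs (19, 19).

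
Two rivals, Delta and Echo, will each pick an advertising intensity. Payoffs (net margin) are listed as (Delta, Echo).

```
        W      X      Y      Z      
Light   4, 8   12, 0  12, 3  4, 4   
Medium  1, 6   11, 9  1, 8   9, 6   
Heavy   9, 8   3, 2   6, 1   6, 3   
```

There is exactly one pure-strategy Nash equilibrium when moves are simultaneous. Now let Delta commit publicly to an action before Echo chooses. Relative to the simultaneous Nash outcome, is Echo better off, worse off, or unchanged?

better off

Solve by backward induction (Delta leads).
- Light: BR = W, leader payoff 4.
- Medium: BR = X, leader payoff 11.
- Heavy: BR = W, leader payoff 9.
Among 4, 11, 9, the best is 11 at Medium. Subgame-perfect outcome: (Medium, X) with payoffs (11, 9).
For the simultaneous game, intersect best replies.
Delta's best replies: W→Heavy; X→Light; Y→Light; Z→Medium.
Echo's best replies: Light→W; Medium→X; Heavy→W.
Only (Heavy, W) has each player best-responding; Nash payoffs (9, 8).
Echo earns 9 sequentially versus 8 at the Nash outcome: better off.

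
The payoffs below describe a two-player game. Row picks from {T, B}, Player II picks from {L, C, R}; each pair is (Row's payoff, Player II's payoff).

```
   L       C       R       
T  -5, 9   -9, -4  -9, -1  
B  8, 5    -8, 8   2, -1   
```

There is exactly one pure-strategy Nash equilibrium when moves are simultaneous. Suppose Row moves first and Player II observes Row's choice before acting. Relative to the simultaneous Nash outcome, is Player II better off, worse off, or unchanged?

Backward induction with Row moving first.
- T: BR = L, leader payoff -5.
- B: BR = C, leader payoff -8.
Maximizing over -5, -8, Row chooses T. Subgame-perfect outcome: (T, L) with payoffs (-5, 9).
For the simultaneous game, intersect best replies.
Row's best replies: L→B; C→B; R→B.
Player II's best replies: T→L; B→C.
Only (B, C) has each player best-responding; Nash payoffs (-8, 8).
Player II earns 9 sequentially versus 8 at the Nash outcome: better off.

better off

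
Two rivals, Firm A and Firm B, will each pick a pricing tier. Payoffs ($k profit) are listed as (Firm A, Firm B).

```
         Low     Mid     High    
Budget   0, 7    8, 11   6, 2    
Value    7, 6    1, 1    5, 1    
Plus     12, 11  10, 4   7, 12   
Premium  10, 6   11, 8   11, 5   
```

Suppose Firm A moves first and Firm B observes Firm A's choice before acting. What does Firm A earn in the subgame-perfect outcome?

11

Solve by backward induction (Firm A leads).
- Budget: BR = Mid, leader payoff 8.
- Value: BR = Low, leader payoff 7.
- Plus: BR = High, leader payoff 7.
- Premium: BR = Mid, leader payoff 11.
Firm A's induced payoffs are 8, 7, 7, 11, so Firm A commits to Premium. Subgame-perfect outcome: (Premium, Mid) with payoffs (11, 8).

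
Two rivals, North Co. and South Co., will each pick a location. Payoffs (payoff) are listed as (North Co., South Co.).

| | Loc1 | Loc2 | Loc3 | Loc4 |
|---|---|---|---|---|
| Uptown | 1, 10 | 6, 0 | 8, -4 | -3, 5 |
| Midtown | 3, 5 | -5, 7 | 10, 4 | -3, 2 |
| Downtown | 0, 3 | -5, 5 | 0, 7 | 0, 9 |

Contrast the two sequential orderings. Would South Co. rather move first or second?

If North Co. leads: South Co.'s best replies are Uptown→Loc1, Midtown→Loc2, Downtown→Loc4; North Co.'s induced payoffs 1, -5, 0; outcome (Uptown, Loc1), payoffs (1, 10).
If South Co. leads: North Co.'s best replies are Loc1→Midtown, Loc2→Uptown, Loc3→Midtown, Loc4→Downtown; South Co.'s induced payoffs 5, 0, 4, 9; outcome (Downtown, Loc4), payoffs (0, 9).
South Co. gets 9 moving first and 10 moving second, so South Co. prefers to move second.

second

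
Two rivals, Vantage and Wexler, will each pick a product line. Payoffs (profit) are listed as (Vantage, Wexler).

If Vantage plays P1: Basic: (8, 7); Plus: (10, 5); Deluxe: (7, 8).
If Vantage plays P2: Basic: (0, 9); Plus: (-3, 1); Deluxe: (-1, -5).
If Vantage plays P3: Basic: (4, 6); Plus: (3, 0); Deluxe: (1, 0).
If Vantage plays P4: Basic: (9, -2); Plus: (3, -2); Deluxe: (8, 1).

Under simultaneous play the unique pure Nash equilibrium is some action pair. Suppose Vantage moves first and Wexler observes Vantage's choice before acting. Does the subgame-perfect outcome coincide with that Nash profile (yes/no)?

Solve by backward induction (Vantage leads).
- P1 → Wexler plays Deluxe (best of 7, 5, 8); Vantage gets 7.
- P2 → Wexler plays Basic (best of 9, 1, -5); Vantage gets 0.
- P3 → Wexler plays Basic (best of 6, 0, 0); Vantage gets 4.
- P4 → Wexler plays Deluxe (best of -2, -2, 1); Vantage gets 8.
Maximizing over 7, 0, 4, 8, Vantage chooses P4. Subgame-perfect outcome: (P4, Deluxe) with payoffs (8, 1).
For the simultaneous game, intersect best replies.
Vantage's best replies: Basic→P4; Plus→P1; Deluxe→P4.
Wexler's best replies: P1→Deluxe; P2→Basic; P3→Basic; P4→Deluxe.
Only (P4, Deluxe) has each player best-responding; Nash payoffs (8, 1).
Sequential outcome (P4, Deluxe) coincides with the Nash profile (P4, Deluxe).

yes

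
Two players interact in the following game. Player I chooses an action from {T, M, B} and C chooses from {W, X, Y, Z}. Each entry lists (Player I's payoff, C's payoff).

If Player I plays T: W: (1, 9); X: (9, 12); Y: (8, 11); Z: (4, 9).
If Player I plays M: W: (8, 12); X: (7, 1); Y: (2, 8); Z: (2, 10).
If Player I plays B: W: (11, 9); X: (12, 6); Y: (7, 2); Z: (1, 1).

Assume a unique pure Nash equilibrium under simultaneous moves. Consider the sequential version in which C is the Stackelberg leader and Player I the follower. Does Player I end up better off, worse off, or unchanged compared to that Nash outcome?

Work backward from Player I's decision.
- W → Player I plays B (best of 1, 8, 11); C gets 9.
- X → Player I plays B (best of 9, 7, 12); C gets 6.
- Y → Player I plays T (best of 8, 2, 7); C gets 11.
- Z → Player I plays T (best of 4, 2, 1); C gets 9.
Maximizing over 9, 6, 11, 9, C chooses Y. Subgame-perfect outcome: (T, Y) with payoffs (8, 11).
Under simultaneous play:
Player I's best replies: W→B; X→B; Y→T; Z→T.
C's best replies: T→X; M→W; B→W.
The unique mutual best reply is (B, W), giving (11, 9).
Player I earns 8 sequentially versus 11 at the Nash outcome: worse off.

worse off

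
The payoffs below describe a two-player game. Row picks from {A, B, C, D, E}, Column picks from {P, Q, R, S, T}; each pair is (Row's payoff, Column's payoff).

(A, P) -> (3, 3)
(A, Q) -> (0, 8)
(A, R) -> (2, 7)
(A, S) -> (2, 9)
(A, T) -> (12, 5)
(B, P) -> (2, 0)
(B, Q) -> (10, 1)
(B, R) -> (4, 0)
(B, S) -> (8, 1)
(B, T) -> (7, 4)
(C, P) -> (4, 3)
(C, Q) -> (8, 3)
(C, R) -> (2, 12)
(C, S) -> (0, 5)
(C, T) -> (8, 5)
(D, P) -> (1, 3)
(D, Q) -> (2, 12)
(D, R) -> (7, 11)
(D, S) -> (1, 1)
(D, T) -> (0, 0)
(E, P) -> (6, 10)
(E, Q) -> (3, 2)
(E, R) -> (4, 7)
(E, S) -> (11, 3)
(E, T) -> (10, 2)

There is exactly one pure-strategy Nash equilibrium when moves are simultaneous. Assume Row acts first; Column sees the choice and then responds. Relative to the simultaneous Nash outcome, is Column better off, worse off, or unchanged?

Work backward from Column's decision.
- A: BR = S, leader payoff 2.
- B: BR = T, leader payoff 7.
- C: BR = R, leader payoff 2.
- D: BR = Q, leader payoff 2.
- E: BR = P, leader payoff 6.
Among 2, 7, 2, 2, 6, the best is 7 at B. Subgame-perfect outcome: (B, T) with payoffs (7, 4).
For the simultaneous game, intersect best replies.
Row's best replies: P→E; Q→B; R→D; S→E; T→A.
Column's best replies: A→S; B→T; C→R; D→Q; E→P.
The unique mutual best reply is (E, P), giving (6, 10).
Column earns 4 sequentially versus 10 at the Nash outcome: worse off.

worse off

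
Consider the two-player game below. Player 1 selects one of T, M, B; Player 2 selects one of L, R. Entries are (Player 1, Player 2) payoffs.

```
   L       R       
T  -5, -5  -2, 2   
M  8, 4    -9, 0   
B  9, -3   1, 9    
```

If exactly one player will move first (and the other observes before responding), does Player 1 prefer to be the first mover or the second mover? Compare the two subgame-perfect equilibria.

If Player 1 leads: Player 2's best replies are T→R, M→L, B→R; Player 1's induced payoffs -2, 8, 1; outcome (M, L), payoffs (8, 4).
If Player 2 leads: Player 1's best replies are L→B, R→B; Player 2's induced payoffs -3, 9; outcome (B, R), payoffs (1, 9).
Player 1 gets 8 moving first and 1 moving second, so Player 1 prefers to move first.

first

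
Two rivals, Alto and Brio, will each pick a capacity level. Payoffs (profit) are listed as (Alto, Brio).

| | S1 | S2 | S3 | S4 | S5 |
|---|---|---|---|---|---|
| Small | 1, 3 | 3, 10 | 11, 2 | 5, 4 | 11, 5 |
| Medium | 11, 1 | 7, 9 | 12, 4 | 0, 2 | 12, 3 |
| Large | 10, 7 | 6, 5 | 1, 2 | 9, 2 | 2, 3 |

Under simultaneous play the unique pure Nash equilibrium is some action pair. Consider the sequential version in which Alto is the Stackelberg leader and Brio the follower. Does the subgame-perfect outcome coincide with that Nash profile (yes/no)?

no

Solve by backward induction (Alto leads).
- Small: Brio compares 3, 10, 2, 4, 5 and picks S2; Alto would get 3.
- Medium: Brio compares 1, 9, 4, 2, 3 and picks S2; Alto would get 7.
- Large: Brio compares 7, 5, 2, 2, 3 and picks S1; Alto would get 10.
Alto's induced payoffs are 3, 7, 10, so Alto commits to Large. Subgame-perfect outcome: (Large, S1) with payoffs (10, 7).
For the simultaneous game, intersect best replies.
Alto's best replies: S1→Medium; S2→Medium; S3→Medium; S4→Large; S5→Medium.
Brio's best replies: Small→S2; Medium→S2; Large→S1.
Only (Medium, S2) has each player best-responding; Nash payoffs (7, 9).
Sequential outcome (Large, S1) differs from the Nash profile (Medium, S2).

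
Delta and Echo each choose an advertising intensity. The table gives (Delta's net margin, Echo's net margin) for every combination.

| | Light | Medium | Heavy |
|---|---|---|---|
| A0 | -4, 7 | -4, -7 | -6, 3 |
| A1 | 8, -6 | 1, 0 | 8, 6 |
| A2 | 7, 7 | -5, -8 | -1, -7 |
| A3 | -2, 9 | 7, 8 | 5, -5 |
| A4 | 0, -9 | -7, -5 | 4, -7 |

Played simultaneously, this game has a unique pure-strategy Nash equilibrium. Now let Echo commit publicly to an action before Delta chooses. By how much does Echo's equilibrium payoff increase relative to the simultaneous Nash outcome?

2

Backward induction with Echo moving first.
- Light: BR = A1, leader payoff -6.
- Medium: BR = A3, leader payoff 8.
- Heavy: BR = A1, leader payoff 6.
Maximizing over -6, 8, 6, Echo chooses Medium. Subgame-perfect outcome: (A3, Medium) with payoffs (7, 8).
Under simultaneous play:
Delta's best replies: Light→A1; Medium→A3; Heavy→A1.
Echo's best replies: A0→Light; A1→Heavy; A2→Light; A3→Light; A4→Medium.
The unique mutual best reply is (A1, Heavy), giving (8, 6).
Echo's commitment gain: 8 − 6 = 2.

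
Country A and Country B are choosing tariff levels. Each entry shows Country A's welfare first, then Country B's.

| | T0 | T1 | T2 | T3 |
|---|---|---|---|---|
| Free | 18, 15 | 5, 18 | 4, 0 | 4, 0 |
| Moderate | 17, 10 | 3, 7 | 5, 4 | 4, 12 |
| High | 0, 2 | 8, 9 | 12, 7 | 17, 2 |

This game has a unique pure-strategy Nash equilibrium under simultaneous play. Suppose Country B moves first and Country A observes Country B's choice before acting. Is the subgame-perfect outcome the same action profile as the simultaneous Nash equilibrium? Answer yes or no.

no

Backward induction with Country B moving first.
- T0 → Country A plays Free (best of 18, 17, 0); Country B gets 15.
- T1 → Country A plays High (best of 5, 3, 8); Country B gets 9.
- T2 → Country A plays High (best of 4, 5, 12); Country B gets 7.
- T3 → Country A plays High (best of 4, 4, 17); Country B gets 2.
Among 15, 9, 7, 2, the best is 15 at T0. Subgame-perfect outcome: (Free, T0) with payoffs (18, 15).
Now find the simultaneous Nash equilibrium.
Country A's best replies: T0→Free; T1→High; T2→High; T3→High.
Country B's best replies: Free→T1; Moderate→T3; High→T1.
Only (High, T1) has each player best-responding; Nash payoffs (8, 9).
Sequential outcome (Free, T0) differs from the Nash profile (High, T1).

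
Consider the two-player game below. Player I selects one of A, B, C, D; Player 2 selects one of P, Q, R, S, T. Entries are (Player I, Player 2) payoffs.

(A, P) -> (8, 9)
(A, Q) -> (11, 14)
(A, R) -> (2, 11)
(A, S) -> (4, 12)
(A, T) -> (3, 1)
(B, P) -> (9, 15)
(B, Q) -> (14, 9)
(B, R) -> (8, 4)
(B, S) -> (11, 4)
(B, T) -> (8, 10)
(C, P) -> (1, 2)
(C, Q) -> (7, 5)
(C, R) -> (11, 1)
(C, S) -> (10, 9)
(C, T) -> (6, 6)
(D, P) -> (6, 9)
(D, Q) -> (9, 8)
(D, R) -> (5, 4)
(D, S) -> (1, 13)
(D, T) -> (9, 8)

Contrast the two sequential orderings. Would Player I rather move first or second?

first

If Player I leads: Player 2's best replies are A→Q, B→P, C→S, D→S; Player I's induced payoffs 11, 9, 10, 1; outcome (A, Q), payoffs (11, 14).
If Player 2 leads: Player I's best replies are P→B, Q→B, R→C, S→B, T→D; Player 2's induced payoffs 15, 9, 1, 4, 8; outcome (B, P), payoffs (9, 15).
Player I gets 11 moving first and 9 moving second, so Player I prefers to move first.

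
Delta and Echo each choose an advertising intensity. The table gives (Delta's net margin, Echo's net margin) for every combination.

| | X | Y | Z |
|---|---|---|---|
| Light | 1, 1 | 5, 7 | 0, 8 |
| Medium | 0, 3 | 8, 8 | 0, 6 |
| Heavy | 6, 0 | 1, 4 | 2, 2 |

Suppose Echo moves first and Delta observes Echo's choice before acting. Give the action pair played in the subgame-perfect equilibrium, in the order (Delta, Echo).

Backward induction with Echo moving first.
- X: Delta compares 1, 0, 6 and picks Heavy; Echo would get 0.
- Y: Delta compares 5, 8, 1 and picks Medium; Echo would get 8.
- Z: Delta compares 0, 0, 2 and picks Heavy; Echo would get 2.
Among 0, 8, 2, the best is 8 at Y. Subgame-perfect outcome: (Medium, Y) with payoffs (8, 8).

(Medium, Y)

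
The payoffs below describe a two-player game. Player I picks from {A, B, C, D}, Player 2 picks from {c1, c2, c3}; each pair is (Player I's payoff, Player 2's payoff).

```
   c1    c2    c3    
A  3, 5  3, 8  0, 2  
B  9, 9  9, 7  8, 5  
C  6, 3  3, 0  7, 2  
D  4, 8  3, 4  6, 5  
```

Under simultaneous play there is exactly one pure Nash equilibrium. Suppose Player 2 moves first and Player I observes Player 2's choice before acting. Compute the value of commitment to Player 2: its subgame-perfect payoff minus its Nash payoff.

Backward induction with Player 2 moving first.
- c1: Player I compares 3, 9, 6, 4 and picks B; Player 2 would get 9.
- c2: Player I compares 3, 9, 3, 3 and picks B; Player 2 would get 7.
- c3: Player I compares 0, 8, 7, 6 and picks B; Player 2 would get 5.
Maximizing over 9, 7, 5, Player 2 chooses c1. Subgame-perfect outcome: (B, c1) with payoffs (9, 9).
For the simultaneous game, intersect best replies.
Player I's best replies: c1→B; c2→B; c3→B.
Player 2's best replies: A→c2; B→c1; C→c1; D→c1.
Only (B, c1) has each player best-responding; Nash payoffs (9, 9).
Player 2's commitment gain: 9 − 9 = 0.

0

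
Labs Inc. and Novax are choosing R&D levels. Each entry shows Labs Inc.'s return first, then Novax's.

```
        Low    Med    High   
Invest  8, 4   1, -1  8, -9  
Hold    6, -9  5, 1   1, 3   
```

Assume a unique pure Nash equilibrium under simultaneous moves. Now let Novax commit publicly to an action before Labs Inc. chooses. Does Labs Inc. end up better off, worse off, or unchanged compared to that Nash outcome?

unchanged

Backward induction with Novax moving first.
- Low: BR = Invest, leader payoff 4.
- Med: BR = Hold, leader payoff 1.
- High: BR = Invest, leader payoff -9.
Among 4, 1, -9, the best is 4 at Low. Subgame-perfect outcome: (Invest, Low) with payoffs (8, 4).
Under simultaneous play:
Labs Inc.'s best replies: Low→Invest; Med→Hold; High→Invest.
Novax's best replies: Invest→Low; Hold→High.
Only (Invest, Low) has each player best-responding; Nash payoffs (8, 4).
Labs Inc. earns 8 sequentially versus 8 at the Nash outcome: unchanged.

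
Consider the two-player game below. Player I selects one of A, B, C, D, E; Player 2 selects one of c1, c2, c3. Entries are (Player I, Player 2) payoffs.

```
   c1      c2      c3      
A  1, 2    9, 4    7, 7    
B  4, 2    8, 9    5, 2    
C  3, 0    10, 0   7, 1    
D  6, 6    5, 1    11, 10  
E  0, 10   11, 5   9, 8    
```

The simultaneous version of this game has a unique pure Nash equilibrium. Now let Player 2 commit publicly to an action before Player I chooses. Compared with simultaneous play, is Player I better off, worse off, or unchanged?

Work backward from Player I's decision.
- c1: Player I compares 1, 4, 3, 6, 0 and picks D; Player 2 would get 6.
- c2: Player I compares 9, 8, 10, 5, 11 and picks E; Player 2 would get 5.
- c3: Player I compares 7, 5, 7, 11, 9 and picks D; Player 2 would get 10.
Maximizing over 6, 5, 10, Player 2 chooses c3. Subgame-perfect outcome: (D, c3) with payoffs (11, 10).
Under simultaneous play:
Player I's best replies: c1→D; c2→E; c3→D.
Player 2's best replies: A→c3; B→c2; C→c3; D→c3; E→c1.
The unique mutual best reply is (D, c3), giving (11, 10).
Player I earns 11 sequentially versus 11 at the Nash outcome: unchanged.

unchanged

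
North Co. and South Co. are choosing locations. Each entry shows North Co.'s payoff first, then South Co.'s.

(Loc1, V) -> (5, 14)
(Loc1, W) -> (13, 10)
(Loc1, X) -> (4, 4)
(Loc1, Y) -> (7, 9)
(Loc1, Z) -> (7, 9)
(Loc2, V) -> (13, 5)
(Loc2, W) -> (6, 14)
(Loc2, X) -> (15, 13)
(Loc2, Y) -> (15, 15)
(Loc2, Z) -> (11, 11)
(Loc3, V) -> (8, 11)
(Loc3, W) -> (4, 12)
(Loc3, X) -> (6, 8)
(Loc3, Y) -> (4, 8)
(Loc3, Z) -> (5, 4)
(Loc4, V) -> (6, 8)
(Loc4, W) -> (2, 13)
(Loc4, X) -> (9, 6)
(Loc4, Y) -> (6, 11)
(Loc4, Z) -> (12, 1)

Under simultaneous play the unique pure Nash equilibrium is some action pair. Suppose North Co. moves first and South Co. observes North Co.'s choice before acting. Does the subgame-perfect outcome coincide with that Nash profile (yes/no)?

yes

South Co. best-responds to each possible North Co. move:
- Loc1 → South Co. plays V (best of 14, 10, 4, 9, 9); North Co. gets 5.
- Loc2 → South Co. plays Y (best of 5, 14, 13, 15, 11); North Co. gets 15.
- Loc3 → South Co. plays W (best of 11, 12, 8, 8, 4); North Co. gets 4.
- Loc4 → South Co. plays W (best of 8, 13, 6, 11, 1); North Co. gets 2.
Among 5, 15, 4, 2, the best is 15 at Loc2. Subgame-perfect outcome: (Loc2, Y) with payoffs (15, 15).
Under simultaneous play:
North Co.'s best replies: V→Loc2; W→Loc1; X→Loc2; Y→Loc2; Z→Loc4.
South Co.'s best replies: Loc1→V; Loc2→Y; Loc3→W; Loc4→W.
The unique mutual best reply is (Loc2, Y), giving (15, 15).
Sequential outcome (Loc2, Y) coincides with the Nash profile (Loc2, Y).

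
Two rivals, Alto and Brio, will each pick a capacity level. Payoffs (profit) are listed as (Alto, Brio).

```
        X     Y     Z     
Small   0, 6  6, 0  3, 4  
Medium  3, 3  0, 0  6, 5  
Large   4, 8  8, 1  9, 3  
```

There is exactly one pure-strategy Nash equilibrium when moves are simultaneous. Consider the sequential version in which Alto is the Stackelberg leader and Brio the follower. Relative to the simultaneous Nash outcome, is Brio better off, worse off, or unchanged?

Work backward from Brio's decision.
- Small: BR = X, leader payoff 0.
- Medium: BR = Z, leader payoff 6.
- Large: BR = X, leader payoff 4.
Among 0, 6, 4, the best is 6 at Medium. Subgame-perfect outcome: (Medium, Z) with payoffs (6, 5).
Under simultaneous play:
Alto's best replies: X→Large; Y→Large; Z→Large.
Brio's best replies: Small→X; Medium→Z; Large→X.
Only (Large, X) has each player best-responding; Nash payoffs (4, 8).
Brio earns 5 sequentially versus 8 at the Nash outcome: worse off.

worse off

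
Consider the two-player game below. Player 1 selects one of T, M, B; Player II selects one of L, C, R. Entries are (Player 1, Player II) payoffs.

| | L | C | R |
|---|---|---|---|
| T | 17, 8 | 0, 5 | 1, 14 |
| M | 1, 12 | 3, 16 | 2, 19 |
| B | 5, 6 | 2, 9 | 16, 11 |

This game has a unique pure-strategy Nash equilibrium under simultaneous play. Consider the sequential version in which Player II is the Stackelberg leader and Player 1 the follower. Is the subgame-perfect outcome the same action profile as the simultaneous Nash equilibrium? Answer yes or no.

Backward induction with Player II moving first.
- L: Player 1 compares 17, 1, 5 and picks T; Player II would get 8.
- C: Player 1 compares 0, 3, 2 and picks M; Player II would get 16.
- R: Player 1 compares 1, 2, 16 and picks B; Player II would get 11.
Among 8, 16, 11, the best is 16 at C. Subgame-perfect outcome: (M, C) with payoffs (3, 16).
Under simultaneous play:
Player 1's best replies: L→T; C→M; R→B.
Player II's best replies: T→R; M→R; B→R.
Only (B, R) has each player best-responding; Nash payoffs (16, 11).
Sequential outcome (M, C) differs from the Nash profile (B, R).

no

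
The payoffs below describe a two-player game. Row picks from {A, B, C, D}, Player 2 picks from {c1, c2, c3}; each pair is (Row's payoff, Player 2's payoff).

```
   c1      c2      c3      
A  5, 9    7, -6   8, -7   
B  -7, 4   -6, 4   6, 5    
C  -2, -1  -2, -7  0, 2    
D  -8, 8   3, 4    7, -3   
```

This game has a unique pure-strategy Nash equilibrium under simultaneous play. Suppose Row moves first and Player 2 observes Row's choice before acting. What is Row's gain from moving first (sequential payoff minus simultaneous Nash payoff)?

1

Solve by backward induction (Row leads).
- A: Player 2 compares 9, -6, -7 and picks c1; Row would get 5.
- B: Player 2 compares 4, 4, 5 and picks c3; Row would get 6.
- C: Player 2 compares -1, -7, 2 and picks c3; Row would get 0.
- D: Player 2 compares 8, 4, -3 and picks c1; Row would get -8.
Maximizing over 5, 6, 0, -8, Row chooses B. Subgame-perfect outcome: (B, c3) with payoffs (6, 5).
For the simultaneous game, intersect best replies.
Row's best replies: c1→A; c2→A; c3→A.
Player 2's best replies: A→c1; B→c3; C→c3; D→c1.
Only (A, c1) has each player best-responding; Nash payoffs (5, 9).
Row's commitment gain: 6 − 5 = 1.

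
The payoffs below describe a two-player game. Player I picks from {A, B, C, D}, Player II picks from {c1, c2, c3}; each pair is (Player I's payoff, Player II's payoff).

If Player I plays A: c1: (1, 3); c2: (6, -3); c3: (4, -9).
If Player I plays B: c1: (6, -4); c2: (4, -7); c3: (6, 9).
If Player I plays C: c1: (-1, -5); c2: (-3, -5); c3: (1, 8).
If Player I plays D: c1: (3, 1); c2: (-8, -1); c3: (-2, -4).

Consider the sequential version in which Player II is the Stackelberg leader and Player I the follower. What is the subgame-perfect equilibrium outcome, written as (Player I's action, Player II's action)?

Backward induction with Player II moving first.
- c1: Player I compares 1, 6, -1, 3 and picks B; Player II would get -4.
- c2: Player I compares 6, 4, -3, -8 and picks A; Player II would get -3.
- c3: Player I compares 4, 6, 1, -2 and picks B; Player II would get 9.
Maximizing over -4, -3, 9, Player II chooses c3. Subgame-perfect outcome: (B, c3) with payoffs (6, 9).

(B, c3)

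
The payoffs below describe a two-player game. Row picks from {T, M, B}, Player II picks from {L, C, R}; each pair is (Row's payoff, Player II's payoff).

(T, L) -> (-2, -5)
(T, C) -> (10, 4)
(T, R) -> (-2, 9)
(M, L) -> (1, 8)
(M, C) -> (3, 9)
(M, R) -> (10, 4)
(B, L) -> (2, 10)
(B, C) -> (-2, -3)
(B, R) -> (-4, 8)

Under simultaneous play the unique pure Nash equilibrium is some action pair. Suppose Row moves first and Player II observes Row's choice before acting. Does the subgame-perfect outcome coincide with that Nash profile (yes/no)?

no

Solve by backward induction (Row leads).
- T: Player II compares -5, 4, 9 and picks R; Row would get -2.
- M: Player II compares 8, 9, 4 and picks C; Row would get 3.
- B: Player II compares 10, -3, 8 and picks L; Row would get 2.
Maximizing over -2, 3, 2, Row chooses M. Subgame-perfect outcome: (M, C) with payoffs (3, 9).
For the simultaneous game, intersect best replies.
Row's best replies: L→B; C→T; R→M.
Player II's best replies: T→R; M→C; B→L.
The unique mutual best reply is (B, L), giving (2, 10).
Sequential outcome (M, C) differs from the Nash profile (B, L).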